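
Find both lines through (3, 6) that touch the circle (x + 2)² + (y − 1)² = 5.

Let a tangent through (3, 6) have slope m. Its distance from (−2, 1) must equal √5:
[m·(−5) − (−5)]² = 5(m² + 1)
2m² − 5m + 2 = 0, so m = 1/2 or m = 2.
Through (3, 6) these give x − 2y = −9 and 2x − y = 0.

x − 2y = −9 and 2x − y = 0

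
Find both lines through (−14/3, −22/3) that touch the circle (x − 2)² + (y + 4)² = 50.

Let a tangent through (−14/3, −22/3) have slope m. Its distance from (2, −4) must equal 5√2:
[m·(20/3) − (10/3)]² = 50(m² + 1)
m² + 8m + 7 = 0, so m = −7 or m = −1.
Through (−14/3, −22/3) these give 7x + y = −40 and x + y = −12.

7x + y = −40 and x + y = −12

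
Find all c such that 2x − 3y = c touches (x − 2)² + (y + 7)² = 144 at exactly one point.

c = 25 ± 12√13

Tangency holds when the distance from the centre (2, −7) to the line equals the radius 12:
|2·2 − 3·(−7) − c| / √13 = 12
|c − (25)| = 12√13.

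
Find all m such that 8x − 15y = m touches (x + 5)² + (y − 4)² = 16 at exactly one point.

Tangency holds when the distance from the centre (−5, 4) to the line equals the radius 4:
|8·(−5) − 15·4 − m| / √289 = 4
|m − (−100)| = 4·17, so m = −32 or m = −168.

m = −168 or m = −32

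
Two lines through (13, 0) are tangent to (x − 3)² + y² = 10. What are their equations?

A line y − (0) = m(x − (13)) is tangent when its distance from (3, 0) is √10:
(−10m − (0))² = 10(m² + 1)
9m² − 1 = 0, so m = 1/3 or m = −1/3.
With m = 1/3: x − 3y = 13. With m = −1/3: x + 3y = 13.

x − 3y = 13 and x + 3y = 13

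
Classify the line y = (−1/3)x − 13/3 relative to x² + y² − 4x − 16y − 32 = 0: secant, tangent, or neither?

d² = (1·2 + 3·8 − (−13))²/10 = 1521/10; r² = 100.
Since d² > r², the line lies outside the circle.

neither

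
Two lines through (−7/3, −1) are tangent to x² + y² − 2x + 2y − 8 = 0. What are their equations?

3x + y = −8 and 3x − y = −6

Write the tangent as mx − y + (−1 − m·(−7/3)) = 0 and set its distance from the centre to √10:
[m·(10/3) − (0)]² = 10(m² + 1)
m² − 9 = 0, so m = −3 or m = 3.
Through (−7/3, −1) these give 3x + y = −8 and 3x − y = −6.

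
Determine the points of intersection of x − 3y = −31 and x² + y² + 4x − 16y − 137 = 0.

(−16, 5) and (11, 14)

Express y = (31 + x)/3 and substitute into the circle:
10x² + 50x − 1760 = 0  ⟹  x² + 5x − 176 = 0
x = 11 or x = −16, giving (11, 14) and (−16, 5).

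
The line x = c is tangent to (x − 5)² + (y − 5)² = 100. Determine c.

For a tangent, require d(centre, line) = r = 10.
|1·5 + 0·5 − c| / √1 = 10
|c − (5)| = 10, so c = 15 or c = −5.

c = −5 or c = 15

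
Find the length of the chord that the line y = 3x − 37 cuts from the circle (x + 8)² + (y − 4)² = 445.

Express y = 3x − 37 and substitute into the circle:
10x² − 230x + 1300 = 0  ⟹  x² − 23x + 130 = 0
x = 13 or x = 10, giving (13, 2) and (10, −7).
|(13, 2) − (10, −7)| = √((3)² + (9)²) = 3√10.

3√10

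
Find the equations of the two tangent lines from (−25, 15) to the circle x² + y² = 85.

7x + 6y = −85 and 2x + 9y = 85

A line y − (15) = m(x − (−25)) is tangent when its distance from (0, 0) is √85:
[m·(25) − (−15)]² = 85(m² + 1)
54m² + 75m + 14 = 0, so m = −7/6 or m = −2/9.
Through (−25, 15) these give 7x + 6y = −85 and 2x + 9y = 85.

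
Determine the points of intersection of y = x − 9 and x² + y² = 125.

Express y = x − 9 and substitute into the circle:
2x² − 18x − 44 = 0  ⟹  x² − 9x − 22 = 0
x = 11 or x = −2, giving (11, 2) and (−2, −11).

(−2, −11) and (11, 2)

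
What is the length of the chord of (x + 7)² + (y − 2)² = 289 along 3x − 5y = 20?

5√34

From the line, y = (−20 + 3x)/5. Substituting:
34x² + 170x − 5100 = 0  ⟹  x² + 5x − 150 = 0
x = 10 or x = −15, giving (10, 2) and (−15, −13).
|(10, 2) − (−15, −13)| = √((25)² + (15)²) = 5√34.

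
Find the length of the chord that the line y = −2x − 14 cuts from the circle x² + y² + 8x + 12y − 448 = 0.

Centre (−4, −6), r² = 500. Perpendicular distance d from centre to line = |0| / √5 = 0/√5.
Half the chord is √(r² − d²) = √(500), so the full chord is 20√5.

20√5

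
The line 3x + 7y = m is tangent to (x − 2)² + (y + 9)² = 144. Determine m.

m = −57 ± 12√58

Tangency holds when the distance from the centre (2, −9) to the line equals the radius 12:
|3·2 + 7·(−9) − m| / √58 = 12
|m − (−57)| = 12√58.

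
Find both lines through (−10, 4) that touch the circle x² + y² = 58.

7x + 3y = −58 and 3x − 7y = −58

Write the tangent as mx − y + (4 − m·(−10)) = 0 and set its distance from the centre to √58:
(10m − (−4))² = 58(m² + 1)
21m² + 40m − 21 = 0, so m = −7/3 or m = 3/7.
With m = −7/3: 7x + 3y = −58. With m = 3/7: 3x − 7y = −58.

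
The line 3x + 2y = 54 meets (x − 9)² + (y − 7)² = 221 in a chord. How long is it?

8√13

Centre (9, 7), r² = 221. Perpendicular distance d from centre to line = |−13| / √13 = 13/√13.
Chord = 2√(r² − d²) = 2·√(208) = 8√13.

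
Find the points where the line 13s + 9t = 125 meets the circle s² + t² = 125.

From the line, t = (125 − 13s)/9. Substituting:
250s² − 3250s + 5500 = 0  ⟹  s² − 13s + 22 = 0
s = 11 or s = 2, giving (11, −2) and (2, 11).

(2, 11) and (11, −2)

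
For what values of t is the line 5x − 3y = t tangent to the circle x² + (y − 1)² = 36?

The line touches the circle iff its distance from (0, 1) is 6:
|5·0 − 3·1 − t| / √34 = 6
|t − (−3)| = 6√34.

t = −3 ± 6√34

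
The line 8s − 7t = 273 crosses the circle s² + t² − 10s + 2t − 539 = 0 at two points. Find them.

Express t = (−273 + 8s)/7 and substitute into the circle:
113s² − 4746s + 44296 = 0  ⟹  s² − 42s + 392 = 0
s = 28 or s = 14, giving (28, −7) and (14, −23).

(14, −23) and (28, −7)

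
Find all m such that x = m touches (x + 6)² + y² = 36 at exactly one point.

The line touches the circle iff its distance from (−6, 0) is 6:
|1·(−6) + 0·0 − m| / √1 = 6
|m − (−6)| = 6, so m = 0 or m = −12.

m = −12 or m = 0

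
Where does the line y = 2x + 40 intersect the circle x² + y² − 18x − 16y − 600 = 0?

From the line, y = 2x + 40. Substituting:
5x² + 110x + 360 = 0  ⟹  x² + 22x + 72 = 0
x = −4 or x = −18, giving (−4, 32) and (−18, 4).

(−18, 4) and (−4, 32)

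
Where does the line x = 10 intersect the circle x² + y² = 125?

(10, −5) and (10, 5)

The line gives x = 10. Substituting into the circle:
y² − 25 = 0
y = 5 or y = −5, giving (10, 5) and (10, −5).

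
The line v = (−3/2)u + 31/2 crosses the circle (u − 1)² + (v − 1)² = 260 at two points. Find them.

(−1, 17) and (15, −7)

From the line, v = (31 − 3u)/2. Substituting:
13u² − 182u − 195 = 0  ⟹  u² − 14u − 15 = 0
u = 15 or u = −1, giving (15, −7) and (−1, 17).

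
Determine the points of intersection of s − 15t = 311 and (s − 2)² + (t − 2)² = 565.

From the line, t = (−311 + s)/15. Substituting:
226s² − 1582s − 9944 = 0  ⟹  s² − 7s − 44 = 0
s = 11 or s = −4, giving (11, −20) and (−4, −21).

(−4, −21) and (11, −20)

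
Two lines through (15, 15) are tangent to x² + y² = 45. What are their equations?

x − 2y = −15 and 2x − y = 15

A line y − (15) = m(x − (15)) is tangent when its distance from (0, 0) is 3√5:
[m·(−15) − (−15)]² = 45(m² + 1)
2m² − 5m + 2 = 0, so m = 1/2 or m = 2.
With m = 1/2: x − 2y = −15. With m = 2: 2x − y = 15.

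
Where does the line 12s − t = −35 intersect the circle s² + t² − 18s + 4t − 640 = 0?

From the line, t = 12s + 35. Substituting:
145s² + 870s + 725 = 0  ⟹  s² + 6s + 5 = 0
s = −1 or s = −5, giving (−1, 23) and (−5, −25).

(−5, −25) and (−1, 23)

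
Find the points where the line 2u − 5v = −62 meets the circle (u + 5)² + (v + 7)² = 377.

(−21, 4) and (−1, 12)

Substitute v = (62 + 2u)/5:
29u² + 638u + 609 = 0  ⟹  u² + 22u + 21 = 0
u = −1 or u = −21, giving (−1, 12) and (−21, 4).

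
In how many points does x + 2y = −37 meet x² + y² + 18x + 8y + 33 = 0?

0

Centre (−9, −4), r² = 64. Distance² from centre to line = (20)²/5 = 80.
Since d² > r², the line lies outside the circle.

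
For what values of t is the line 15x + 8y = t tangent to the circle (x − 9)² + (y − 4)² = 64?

t = 31 or t = 303

Tangency holds when the distance from the centre (9, 4) to the line equals the radius 8:
|15·9 + 8·4 − t| / √289 = 8
|t − (167)| = 8·17, so t = 303 or t = 31.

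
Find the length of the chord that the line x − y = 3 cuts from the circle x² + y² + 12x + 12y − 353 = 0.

29√2

Substitute y = x − 3:
2x² + 18x − 380 = 0  ⟹  x² + 9x − 190 = 0
x = 10 or x = −19, giving (10, 7) and (−19, −22).
Chord length = distance between (10, 7) and (−19, −22) = √1682 = 29√2.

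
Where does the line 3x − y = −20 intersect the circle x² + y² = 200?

(−10, −10) and (−2, 14)

Substitute y = 3x + 20:
10x² + 120x + 200 = 0  ⟹  x² + 12x + 20 = 0
x = −2 or x = −10, giving (−2, 14) and (−10, −10).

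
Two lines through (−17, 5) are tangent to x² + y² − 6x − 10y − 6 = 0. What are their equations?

Let a tangent through (−17, 5) have slope m. Its distance from (3, 5) must equal 2√10:
(20m − (0))² = 40(m² + 1)
9m² − 1 = 0, so m = −1/3 or m = 1/3.
With m = −1/3: x + 3y = −2. With m = 1/3: x − 3y = −32.

x + 3y = −2 and x − 3y = −32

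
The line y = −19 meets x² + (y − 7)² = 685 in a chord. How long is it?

6

Substitute y = −19:
x² − 9 = 0
x = 3 or x = −3, giving (3, −19) and (−3, −19).
Chord length = distance between (3, −19) and (−3, −19) = √36 = 6.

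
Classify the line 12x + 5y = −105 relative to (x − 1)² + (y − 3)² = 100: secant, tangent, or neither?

neither

Substituting the line into the circle gives 169x² + 2830x + 11925 = 0.
Δ = 8008900 − 8061300 = −52400.
No real roots: the line does not meet the circle.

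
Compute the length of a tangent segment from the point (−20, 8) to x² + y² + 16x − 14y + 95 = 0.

√127

The centre is (−8, 7) and r = 3√2. The square of the distance from P to the centre is 144 + 1 = 145.
By the tangent–radius right angle, tangent length = √(|PO|² − r²) = √127.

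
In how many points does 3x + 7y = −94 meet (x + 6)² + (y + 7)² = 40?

d² = (3·(−6) + 7·(−7) − (−94))²/58 = 729/58; r² = 40.
Since d² < r², the line cuts the circle twice.

2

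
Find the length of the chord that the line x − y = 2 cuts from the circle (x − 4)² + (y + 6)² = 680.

36√2

Centre (4, −6), r² = 680. Perpendicular distance d from centre to line = |8| / √2 = 8/√2.
Chord = 2√(r² − d²) = 2·√(648) = 36√2.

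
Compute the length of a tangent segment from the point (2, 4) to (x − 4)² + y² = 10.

√10

Centre (4, 0), r² = 10. |PO|² = (−2)² + (4)² = 20.
By the tangent–radius right angle, tangent length = √(|PO|² − r²) = √10.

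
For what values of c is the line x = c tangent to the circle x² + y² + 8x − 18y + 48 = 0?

c = −11 or c = 3

Tangency holds when the distance from the centre (−4, 9) to the line equals the radius 7:
|1·(−4) + 0·9 − c| / √1 = 7
|c − (−4)| = 7, so c = 3 or c = −11.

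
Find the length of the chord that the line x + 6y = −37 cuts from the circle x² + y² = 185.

Centre (0, 0), r² = 185. Perpendicular distance d from centre to line = |37| / √37 = 37/√37.
Chord = 2√(r² − d²) = 2·√(148) = 4√37.

4√37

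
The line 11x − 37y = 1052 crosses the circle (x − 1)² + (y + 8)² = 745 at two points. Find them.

(−12, −32) and (25, −21)

Express y = (−1052 + 11x)/37 and substitute into the circle:
1490x² − 19370x − 447000 = 0  ⟹  x² − 13x − 300 = 0
x = 25 or x = −12, giving (25, −21) and (−12, −32).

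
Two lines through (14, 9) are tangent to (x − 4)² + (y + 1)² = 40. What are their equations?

x − 3y = −13 and 3x − y = 33

Let a tangent through (14, 9) have slope m. Its distance from (4, −1) must equal 2√10:
[m·(−10) − (−10)]² = 40(m² + 1)
3m² − 10m + 3 = 0, so m = 1/3 or m = 3.
With m = 1/3: x − 3y = −13. With m = 3: 3x − y = 33.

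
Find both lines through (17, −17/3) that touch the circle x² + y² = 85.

Write the tangent as mx − y + (−17/3 − m·(17)) = 0 and set its distance from the centre to √85:
[m·(−17) − (17/3)]² = 85(m² + 1)
54m² + 51m − 14 = 0, so m = −7/6 or m = 2/9.
With m = −7/6: 7x + 6y = 85. With m = 2/9: 2x − 9y = 85.

7x + 6y = 85 and 2x − 9y = 85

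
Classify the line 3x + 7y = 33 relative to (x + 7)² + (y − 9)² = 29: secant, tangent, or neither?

secant

d² = (3·(−7) + 7·9 − (33))²/58 = 81/58; r² = 29.
Since d² < r², the line cuts the circle twice.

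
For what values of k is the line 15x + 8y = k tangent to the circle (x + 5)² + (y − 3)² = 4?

The line touches the circle iff its distance from (−5, 3) is 2:
|15·(−5) + 8·3 − k| / √289 = 2
|k − (−51)| = 2·17, so k = −17 or k = −85.

k = −85 or k = −17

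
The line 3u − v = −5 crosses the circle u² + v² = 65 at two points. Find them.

(−4, −7) and (1, 8)

Express v = 3u + 5 and substitute into the circle:
10u² + 30u − 40 = 0  ⟹  u² + 3u − 4 = 0
u = 1 or u = −4, giving (1, 8) and (−4, −7).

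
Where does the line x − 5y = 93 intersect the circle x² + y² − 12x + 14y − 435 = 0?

(−12, −21) and (28, −13)

Express y = (−93 + x)/5 and substitute into the circle:
26x² − 416x − 8736 = 0  ⟹  x² − 16x − 336 = 0
x = 28 or x = −12, giving (28, −13) and (−12, −21).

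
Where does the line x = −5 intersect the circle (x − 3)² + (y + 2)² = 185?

(−5, −13) and (−5, 9)

The line gives x = −5. Substituting into the circle:
y² + 4y − 117 = 0
y = 9 or y = −13, giving (−5, 9) and (−5, −13).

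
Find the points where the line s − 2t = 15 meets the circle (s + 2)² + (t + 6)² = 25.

From the line, t = (−15 + s)/2. Substituting:
5s² + 10s − 75 = 0  ⟹  s² + 2s − 15 = 0
s = 3 or s = −5, giving (3, −6) and (−5, −10).

(−5, −10) and (3, −6)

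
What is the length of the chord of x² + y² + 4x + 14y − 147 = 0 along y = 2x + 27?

4√5

Centre (−2, −7), r² = 200. Perpendicular distance d from centre to line = |30| / √5 = 30/√5.
Half the chord is √(r² − d²) = √(20), so the full chord is 4√5.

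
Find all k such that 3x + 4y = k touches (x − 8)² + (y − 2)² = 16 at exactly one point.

The line touches the circle iff its distance from (8, 2) is 4:
|3·8 + 4·2 − k| / √25 = 4
|k − (32)| = 4·5, so k = 52 or k = 12.

k = 12 or k = 52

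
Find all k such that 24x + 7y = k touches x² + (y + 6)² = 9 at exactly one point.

For a tangent, require d(centre, line) = r = 3.
|24·0 + 7·(−6) − k| / √625 = 3
|k − (−42)| = 3·25, so k = 33 or k = −117.

k = −117 or k = 33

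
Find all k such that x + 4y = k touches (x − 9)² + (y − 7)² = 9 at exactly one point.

k = 37 ± 3√17

For a tangent, require d(centre, line) = r = 3.
|1·9 + 4·7 − k| / √17 = 3
|k − (37)| = 3√17.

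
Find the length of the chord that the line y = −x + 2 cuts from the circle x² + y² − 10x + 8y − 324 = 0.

27√2

The distance from (5, −4) to the line is 1/√2, and r² = 365.
Chord = 2√(r² − d²) = 2·√(729/2) = 27√2.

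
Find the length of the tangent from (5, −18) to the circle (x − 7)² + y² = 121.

3√23

With centre O = (7, 0), |OP|² = 328 and r² = 121.
Power of the point: PT² = |PO|² − r² = 207, so PT = 3√23.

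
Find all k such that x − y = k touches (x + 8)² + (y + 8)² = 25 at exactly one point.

Tangency holds when the distance from the centre (−8, −8) to the line equals the radius 5:
|1·(−8) − 1·(−8) − k| / √2 = 5
|k| = 5√2.

k = ±5√2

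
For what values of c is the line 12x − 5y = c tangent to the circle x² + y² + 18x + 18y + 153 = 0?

c = −102 or c = −24

For a tangent, require d(centre, line) = r = 3.
|12·(−9) − 5·(−9) − c| / √169 = 3
|c − (−63)| = 3·13, so c = −24 or c = −102.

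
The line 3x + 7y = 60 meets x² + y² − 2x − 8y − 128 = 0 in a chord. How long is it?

3√58

The distance from (1, 4) to the line is 29/√58, and r² = 145.
Chord = 2√(r² − d²) = 2·√(261/2) = 3√58.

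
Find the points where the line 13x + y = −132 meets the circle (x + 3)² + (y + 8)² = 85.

Substitute y = −13x − 132:
170x² + 3230x + 15300 = 0  ⟹  x² + 19x + 90 = 0
x = −9 or x = −10, giving (−9, −15) and (−10, −2).

(−10, −2) and (−9, −15)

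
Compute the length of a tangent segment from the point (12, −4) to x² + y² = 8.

With centre O = (0, 0), |OP|² = 160 and r² = 8.
Power of the point: PT² = |PO|² − r² = 152, so PT = 2√38.

2√38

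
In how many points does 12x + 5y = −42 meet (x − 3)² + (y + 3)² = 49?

d² = (12·3 + 5·(−3) − (−42))²/169 = 3969/169; r² = 49.
Since d² < r², the line cuts the circle twice.

2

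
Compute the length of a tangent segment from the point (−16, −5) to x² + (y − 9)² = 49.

The centre is (0, 9) and r = 7. The square of the distance from P to the centre is 256 + 196 = 452.
The tangent meets the radius at right angles, so tangent² = |PO|² − r² = 452 − 49 = 403.

√403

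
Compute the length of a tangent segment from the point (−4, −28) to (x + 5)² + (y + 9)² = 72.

The centre is (−5, −9) and r = 6√2. The square of the distance from P to the centre is 1 + 361 = 362.
The tangent meets the radius at right angles, so tangent² = |PO|² − r² = 362 − 72 = 290.

√290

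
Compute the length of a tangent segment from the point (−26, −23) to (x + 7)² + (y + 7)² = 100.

√517

With centre O = (−7, −7), |OP|² = 617 and r² = 100.
By the tangent–radius right angle, tangent length = √(|PO|² − r²) = √517.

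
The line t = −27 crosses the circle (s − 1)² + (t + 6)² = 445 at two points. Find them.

Substitute t = −27:
s² − 2s − 3 = 0
s = 3 or s = −1, giving (3, −27) and (−1, −27).

(−1, −27) and (3, −27)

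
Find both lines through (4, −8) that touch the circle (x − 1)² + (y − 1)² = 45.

A line y − (−8) = m(x − (4)) is tangent when its distance from (1, 1) is 3√5:
[m·(−3) − (9)]² = 45(m² + 1)
2m² − 3m − 2 = 0, so m = −1/2 or m = 2.
Through (4, −8) these give x + 2y = −12 and 2x − y = 16.

x + 2y = −12 and 2x − y = 16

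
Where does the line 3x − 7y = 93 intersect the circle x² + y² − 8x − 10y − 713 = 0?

(−11, −18) and (31, 0)

Substitute y = (−93 + 3x)/7:
58x² − 1160x − 19778 = 0  ⟹  x² − 20x − 341 = 0
x = 31 or x = −11, giving (31, 0) and (−11, −18).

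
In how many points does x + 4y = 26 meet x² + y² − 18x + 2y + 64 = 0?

Substituting the line into the circle gives 17x² − 348x + 1908 = 0.
Δ = 121104 − 129744 = −8640.
No real roots: the line does not meet the circle.

0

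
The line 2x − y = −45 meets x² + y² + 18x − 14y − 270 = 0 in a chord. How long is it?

16√5

Express y = 2x + 45 and substitute into the circle:
5x² + 170x + 1125 = 0  ⟹  x² + 34x + 225 = 0
x = −9 or x = −25, giving (−9, 27) and (−25, −5).
|(−9, 27) − (−25, −5)| = √((16)² + (32)²) = 16√5.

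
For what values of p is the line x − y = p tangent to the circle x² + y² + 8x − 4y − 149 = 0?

The line touches the circle iff its distance from (−4, 2) is 13:
|1·(−4) − 1·2 − p| / √2 = 13
|p − (−6)| = 13√2.

p = −6 ± 13√2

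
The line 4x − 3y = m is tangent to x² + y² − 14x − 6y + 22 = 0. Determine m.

For a tangent, require d(centre, line) = r = 6.
|4·7 − 3·3 − m| / √25 = 6
|m − (19)| = 6·5, so m = 49 or m = −11.

m = −11 or m = 49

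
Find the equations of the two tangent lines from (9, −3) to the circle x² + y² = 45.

2x + y = 15 and x − 2y = 15

A line y − (−3) = m(x − (9)) is tangent when its distance from (0, 0) is 3√5:
(−9m − (3))² = 45(m² + 1)
2m² + 3m − 2 = 0, so m = −2 or m = 1/2.
Through (9, −3) these give 2x + y = 15 and x − 2y = 15.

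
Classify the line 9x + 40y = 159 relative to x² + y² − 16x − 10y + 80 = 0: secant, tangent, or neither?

secant

Substituting the line into the circle gives 1681x² − 24862x + 89681 = 0.
Discriminant = (−24862)² − 4·1681·(89681) = 15104000 > 0.
Two real roots: the line is a secant.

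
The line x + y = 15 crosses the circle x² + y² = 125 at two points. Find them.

(5, 10) and (10, 5)

Substitute y = −x + 15:
2x² − 30x + 100 = 0  ⟹  x² − 15x + 50 = 0
x = 10 or x = 5, giving (10, 5) and (5, 10).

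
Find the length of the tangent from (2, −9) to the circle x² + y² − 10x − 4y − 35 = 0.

√66

The centre is (5, 2) and r = 8. The square of the distance from P to the centre is 9 + 121 = 130.
By the tangent–radius right angle, tangent length = √(|PO|² − r²) = √66.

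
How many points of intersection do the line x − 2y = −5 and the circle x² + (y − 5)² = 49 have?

d² = (1·0 − 2·5 − (−5))²/5 = 5; r² = 49.
Since d² < r², the line cuts the circle twice.

2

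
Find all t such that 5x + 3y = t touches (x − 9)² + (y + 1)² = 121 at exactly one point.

t = 42 ± 11√34

The line touches the circle iff its distance from (9, −1) is 11:
|5·9 + 3·(−1) − t| / √34 = 11
|t − (42)| = 11√34.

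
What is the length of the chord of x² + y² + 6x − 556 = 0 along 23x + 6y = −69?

Express y = (−69 − 23x)/6 and substitute into the circle:
565x² + 3390x − 15255 = 0  ⟹  x² + 6x − 27 = 0
x = 3 or x = −9, giving (3, −23) and (−9, 23).
Chord length = distance between (3, −23) and (−9, 23) = √2260 = 2√565.

2√565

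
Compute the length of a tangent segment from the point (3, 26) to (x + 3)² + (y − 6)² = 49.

3√43

Centre (−3, 6), r² = 49. |PO|² = (6)² + (20)² = 436.
Power of the point: PT² = |PO|² − r² = 387, so PT = 3√43.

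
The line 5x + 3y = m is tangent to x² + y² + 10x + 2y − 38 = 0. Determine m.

m = −28 ± 8√34

The line touches the circle iff its distance from (−5, −1) is 8:
|5·(−5) + 3·(−1) − m| / √34 = 8
|m − (−28)| = 8√34.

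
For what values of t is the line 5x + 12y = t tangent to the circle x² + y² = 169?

t = −169 or t = 169

The line touches the circle iff its distance from (0, 0) is 13:
|5·0 + 12·0 − t| / √169 = 13
|t| = 13·13, so t = 169 or t = −169.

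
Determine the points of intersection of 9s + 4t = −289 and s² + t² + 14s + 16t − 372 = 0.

Express t = (−289 − 9s)/4 and substitute into the circle:
97s² + 4850s + 59073 = 0  ⟹  s² + 50s + 609 = 0
s = −21 or s = −29, giving (−21, −25) and (−29, −7).

(−29, −7) and (−21, −25)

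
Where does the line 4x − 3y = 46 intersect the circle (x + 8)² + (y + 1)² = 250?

From the line, y = (−46 + 4x)/3. Substituting:
25x² − 200x + 175 = 0  ⟹  x² − 8x + 7 = 0
x = 7 or x = 1, giving (7, −6) and (1, −14).

(1, −14) and (7, −6)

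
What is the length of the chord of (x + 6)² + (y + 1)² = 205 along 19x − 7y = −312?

Centre (−6, −1), r² = 205. Perpendicular distance d from centre to line = |205| / √410 = 205/√410.
Half the chord is √(r² − d²) = √(205/2), so the full chord is √410.

√410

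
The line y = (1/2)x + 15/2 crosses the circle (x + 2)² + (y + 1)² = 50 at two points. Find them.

(−7, 4) and (−3, 6)

Express y = (15 + x)/2 and substitute into the circle:
5x² + 50x + 105 = 0  ⟹  x² + 10x + 21 = 0
x = −3 or x = −7, giving (−3, 6) and (−7, 4).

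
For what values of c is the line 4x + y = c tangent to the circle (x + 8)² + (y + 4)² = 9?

Tangency holds when the distance from the centre (−8, −4) to the line equals the radius 3:
|4·(−8) + 1·(−4) − c| / √17 = 3
|c − (−36)| = 3√17.

c = −36 ± 3√17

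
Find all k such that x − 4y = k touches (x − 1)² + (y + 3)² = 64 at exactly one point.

Tangency holds when the distance from the centre (1, −3) to the line equals the radius 8:
|1·1 − 4·(−3) − k| / √17 = 8
|k − (13)| = 8√17.

k = 13 ± 8√17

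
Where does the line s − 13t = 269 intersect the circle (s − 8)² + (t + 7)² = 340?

Express t = (−269 + s)/13 and substitute into the circle:
170s² − 3060s − 14960 = 0  ⟹  s² − 18s − 88 = 0
s = 22 or s = −4, giving (22, −19) and (−4, −21).

(−4, −21) and (22, −19)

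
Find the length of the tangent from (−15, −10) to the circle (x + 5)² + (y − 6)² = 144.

With centre O = (−5, 6), |OP|² = 356 and r² = 144.
The tangent meets the radius at right angles, so tangent² = |PO|² − r² = 356 − 144 = 212.

2√53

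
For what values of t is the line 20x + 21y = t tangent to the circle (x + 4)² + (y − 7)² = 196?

For a tangent, require d(centre, line) = r = 14.
|20·(−4) + 21·7 − t| / √841 = 14
|t − (67)| = 14·29, so t = 473 or t = −339.

t = −339 or t = 473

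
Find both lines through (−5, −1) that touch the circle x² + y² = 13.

Write the tangent as mx − y + (−1 − m·(−5)) = 0 and set its distance from the centre to √13:
(5m − (1))² = 13(m² + 1)
6m² − 5m − 6 = 0, so m = 3/2 or m = −2/3.
With m = 3/2: 3x − 2y = −13. With m = −2/3: 2x + 3y = −13.

3x − 2y = −13 and 2x + 3y = −13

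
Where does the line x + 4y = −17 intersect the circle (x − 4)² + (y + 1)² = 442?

(−17, 0) and (23, −10)

From the line, y = (−17 − x)/4. Substituting:
17x² − 102x − 6647 = 0  ⟹  x² − 6x − 391 = 0
x = 23 or x = −17, giving (23, −10) and (−17, 0).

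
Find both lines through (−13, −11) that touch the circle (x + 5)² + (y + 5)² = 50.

Write the tangent as mx − y + (−11 − m·(−13)) = 0 and set its distance from the centre to 5√2:
[m·(8) − (6)]² = 50(m² + 1)
7m² − 48m − 7 = 0, so m = −1/7 or m = 7.
With m = −1/7: x + 7y = −90. With m = 7: 7x − y = −80.

x + 7y = −90 and 7x − y = −80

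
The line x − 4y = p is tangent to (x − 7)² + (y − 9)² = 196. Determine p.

The line touches the circle iff its distance from (7, 9) is 14:
|1·7 − 4·9 − p| / √17 = 14
|p − (−29)| = 14√17.

p = −29 ± 14√17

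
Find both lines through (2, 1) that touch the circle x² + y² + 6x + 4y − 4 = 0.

4x − y = 7 and x + 4y = 6

A line y − (1) = m(x − (2)) is tangent when its distance from (−3, −2) is √17:
(−5m − (−3))² = 17(m² + 1)
4m² − 15m − 4 = 0, so m = 4 or m = −1/4.
Through (2, 1) these give 4x − y = 7 and x + 4y = 6.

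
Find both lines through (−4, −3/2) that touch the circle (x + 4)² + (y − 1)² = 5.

A line y − (−3/2) = m(x − (−4)) is tangent when its distance from (−4, 1) is √5:
[m·(0) − (5/2)]² = 5(m² + 1)
4m² − 1 = 0, so m = 1/2 or m = −1/2.
Through (−4, −3/2) these give x − 2y = −1 and x + 2y = −7.

x − 2y = −1 and x + 2y = −7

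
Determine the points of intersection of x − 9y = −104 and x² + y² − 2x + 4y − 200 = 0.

(−5, 11) and (4, 12)

Substitute y = (104 + x)/9:
82x² + 82x − 1640 = 0  ⟹  x² + x − 20 = 0
x = 4 or x = −5, giving (4, 12) and (−5, 11).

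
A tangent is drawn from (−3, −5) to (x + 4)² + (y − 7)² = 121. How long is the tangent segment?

2√6

The centre is (−4, 7) and r = 11. The square of the distance from P to the centre is 1 + 144 = 145.
By the tangent–radius right angle, tangent length = √(|PO|² − r²) = √24 = 2√6.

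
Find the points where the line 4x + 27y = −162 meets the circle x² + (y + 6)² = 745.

Express y = (−162 − 4x)/27 and substitute into the circle:
745x² − 543105 = 0  ⟹  x² − 729 = 0
x = 27 or x = −27, giving (27, −10) and (−27, −2).

(−27, −2) and (27, −10)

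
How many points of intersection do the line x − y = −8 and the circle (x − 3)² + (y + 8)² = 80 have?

0

Substituting the line into the circle gives 2x² + 26x + 185 = 0.
Δ = 676 − 1480 = −804.
No real roots: the line does not meet the circle.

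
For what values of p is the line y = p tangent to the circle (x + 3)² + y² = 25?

p = −5 or p = 5

The line touches the circle iff its distance from (−3, 0) is 5:
|0·(−3) + 1·0 − p| / √1 = 5
|p| = 5, so p = 5 or p = −5.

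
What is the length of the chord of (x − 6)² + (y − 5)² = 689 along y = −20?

Express y = −20 and substitute into the circle:
x² − 12x − 28 = 0
x = 14 or x = −2, giving (14, −20) and (−2, −20).
Chord length = distance between (14, −20) and (−2, −20) = √256 = 16.

16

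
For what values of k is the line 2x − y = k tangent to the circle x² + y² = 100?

For a tangent, require d(centre, line) = r = 10.
|2·0 − 1·0 − k| / √5 = 10
|k| = 10√5.

k = ±10√5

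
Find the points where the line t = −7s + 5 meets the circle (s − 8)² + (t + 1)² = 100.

(0, 5) and (2, −9)

Express t = −7s + 5 and substitute into the circle:
50s² − 100s = 0  ⟹  s² − 2s = 0
s = 2 or s = 0, giving (2, −9) and (0, 5).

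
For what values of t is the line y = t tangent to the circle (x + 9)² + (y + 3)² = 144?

The line touches the circle iff its distance from (−9, −3) is 12:
|0·(−9) + 1·(−3) − t| / √1 = 12
|t − (−3)| = 12, so t = 9 or t = −15.

t = −15 or t = 9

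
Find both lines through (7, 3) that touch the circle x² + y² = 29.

2x + 5y = 29 and 5x − 2y = 29

A line y − (3) = m(x − (7)) is tangent when its distance from (0, 0) is √29:
(−7m − (−3))² = 29(m² + 1)
10m² − 21m − 10 = 0, so m = −2/5 or m = 5/2.
Through (7, 3) these give 2x + 5y = 29 and 5x − 2y = 29.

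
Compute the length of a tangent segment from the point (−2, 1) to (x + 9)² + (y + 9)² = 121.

Centre (−9, −9), r² = 121. |PO|² = (7)² + (10)² = 149.
The tangent meets the radius at right angles, so tangent² = |PO|² − r² = 149 − 121 = 28.

2√7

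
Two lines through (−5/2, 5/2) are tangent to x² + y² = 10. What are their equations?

Write the tangent as mx − y + (5/2 − m·(−5/2)) = 0 and set its distance from the centre to √10:
(5/2m − (−5/2))² = 10(m² + 1)
3m² − 10m + 3 = 0, so m = 1/3 or m = 3.
With m = 1/3: x − 3y = −10. With m = 3: 3x − y = −10.

x − 3y = −10 and 3x − y = −10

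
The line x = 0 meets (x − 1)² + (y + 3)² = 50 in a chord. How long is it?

Centre (1, −3), r² = 50. Perpendicular distance d from centre to line = |1| / √1 = 1.
Chord = 2√(r² − d²) = 2·√(49) = 14.

14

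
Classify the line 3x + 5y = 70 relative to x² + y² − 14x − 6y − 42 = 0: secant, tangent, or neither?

Substituting the line into the circle gives 34x² − 680x + 1750 = 0.
Δ = 462400 − 238000 = 224400.
Two real roots: the line is a secant.

secant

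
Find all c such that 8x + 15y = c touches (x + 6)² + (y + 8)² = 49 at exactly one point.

For a tangent, require d(centre, line) = r = 7.
|8·(−6) + 15·(−8) − c| / √289 = 7
|c − (−168)| = 7·17, so c = −49 or c = −287.

c = −287 or c = −49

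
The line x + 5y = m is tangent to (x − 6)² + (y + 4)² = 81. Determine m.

m = −14 ± 9√26

Tangency holds when the distance from the centre (6, −4) to the line equals the radius 9:
|1·6 + 5·(−4) − m| / √26 = 9
|m − (−14)| = 9√26.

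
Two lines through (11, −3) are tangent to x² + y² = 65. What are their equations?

A line y − (−3) = m(x − (11)) is tangent when its distance from (0, 0) is √65:
(−11m − (3))² = 65(m² + 1)
28m² + 33m − 28 = 0, so m = 4/7 or m = −7/4.
With m = 4/7: 4x − 7y = 65. With m = −7/4: 7x + 4y = 65.

4x − 7y = 65 and 7x + 4y = 65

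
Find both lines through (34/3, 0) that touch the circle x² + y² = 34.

3x + 5y = 34 and 3x − 5y = 34

Write the tangent as mx − y + (0 − m·(34/3)) = 0 and set its distance from the centre to √34:
(−34/3m − (0))² = 34(m² + 1)
25m² − 9 = 0, so m = −3/5 or m = 3/5.
With m = −3/5: 3x + 5y = 34. With m = 3/5: 3x − 5y = 34.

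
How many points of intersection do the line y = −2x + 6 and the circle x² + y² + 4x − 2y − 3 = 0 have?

0

d² = (2·(−2) + 1·1 − (6))²/5 = 81/5; r² = 8.
Since d² > r², the line lies outside the circle.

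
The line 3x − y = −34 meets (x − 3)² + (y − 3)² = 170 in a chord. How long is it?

2√10

Substitute y = 3x + 34:
10x² + 180x + 800 = 0  ⟹  x² + 18x + 80 = 0
x = −8 or x = −10, giving (−8, 10) and (−10, 4).
|(−8, 10) − (−10, 4)| = √((2)² + (6)²) = 2√10.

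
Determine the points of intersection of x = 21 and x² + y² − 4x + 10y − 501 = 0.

(21, −18) and (21, 8)

The line gives x = 21. Substituting into the circle:
y² + 10y − 144 = 0
y = 8 or y = −18, giving (21, 8) and (21, −18).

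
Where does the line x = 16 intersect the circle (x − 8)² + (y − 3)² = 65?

(16, 2) and (16, 4)

The line gives x = 16. Substituting into the circle:
y² − 6y + 8 = 0
y = 4 or y = 2, giving (16, 4) and (16, 2).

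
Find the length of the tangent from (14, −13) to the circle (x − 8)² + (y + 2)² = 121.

6

With centre O = (8, −2), |OP|² = 157 and r² = 121.
The tangent meets the radius at right angles, so tangent² = |PO|² − r² = 157 − 121 = 36.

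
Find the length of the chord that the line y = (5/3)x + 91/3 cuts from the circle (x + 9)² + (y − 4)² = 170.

4√34

Substitute y = (91 + 5x)/3:
34x² + 952x + 5440 = 0  ⟹  x² + 28x + 160 = 0
x = −8 or x = −20, giving (−8, 17) and (−20, −3).
|(−8, 17) − (−20, −3)| = √((12)² + (20)²) = 4√34.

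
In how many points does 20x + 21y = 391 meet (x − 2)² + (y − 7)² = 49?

0

d² = (20·2 + 21·7 − (391))²/841 = 41616/841; r² = 49.
Since d² > r², the line lies outside the circle.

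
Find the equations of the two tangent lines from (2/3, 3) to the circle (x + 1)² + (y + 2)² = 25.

Write the tangent as mx − y + (3 − m·(2/3)) = 0 and set its distance from the centre to 5:
(−5/3m − (−5))² = 25(m² + 1)
4m² + 3m = 0, so m = −3/4 or m = 0.
Through (2/3, 3) these give 3x + 4y = 14 and y = 3.

3x + 4y = 14 and y = 3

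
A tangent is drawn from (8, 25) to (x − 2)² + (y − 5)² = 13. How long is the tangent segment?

3√47

With centre O = (2, 5), |OP|² = 436 and r² = 13.
Power of the point: PT² = |PO|² − r² = 423, so PT = 3√47.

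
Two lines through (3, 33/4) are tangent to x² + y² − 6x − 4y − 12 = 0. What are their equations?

Let a tangent through (3, 33/4) have slope m. Its distance from (3, 2) must equal 5:
[m·(0) − (−25/4)]² = 25(m² + 1)
16m² − 9 = 0, so m = 3/4 or m = −3/4.
With m = 3/4: 3x − 4y = −24. With m = −3/4: 3x + 4y = 42.

3x − 4y = −24 and 3x + 4y = 42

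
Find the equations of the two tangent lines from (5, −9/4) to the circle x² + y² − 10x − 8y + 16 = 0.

3x + 4y = 6 and 3x − 4y = 24

Let a tangent through (5, −9/4) have slope m. Its distance from (5, 4) must equal 5:
(0m − (25/4))² = 25(m² + 1)
16m² − 9 = 0, so m = −3/4 or m = 3/4.
Through (5, −9/4) these give 3x + 4y = 6 and 3x − 4y = 24.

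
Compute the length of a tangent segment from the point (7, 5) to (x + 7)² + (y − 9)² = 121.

The centre is (−7, 9) and r = 11. The square of the distance from P to the centre is 196 + 16 = 212.
The tangent meets the radius at right angles, so tangent² = |PO|² − r² = 212 − 121 = 91.

√91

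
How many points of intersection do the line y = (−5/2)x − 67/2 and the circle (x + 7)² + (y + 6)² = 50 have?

Centre (−7, −6), r² = 50. Distance² from centre to line = (20)²/29 = 400/29.
Since d² < r², the line cuts the circle twice.

2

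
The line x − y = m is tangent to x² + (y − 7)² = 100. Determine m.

Tangency holds when the distance from the centre (0, 7) to the line equals the radius 10:
|1·0 − 1·7 − m| / √2 = 10
|m − (−7)| = 10√2.

m = −7 ± 10√2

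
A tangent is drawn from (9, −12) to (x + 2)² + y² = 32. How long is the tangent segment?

Centre (−2, 0), r² = 32. |PO|² = (11)² + (−12)² = 265.
Power of the point: PT² = |PO|² − r² = 233, so PT = √233.

√233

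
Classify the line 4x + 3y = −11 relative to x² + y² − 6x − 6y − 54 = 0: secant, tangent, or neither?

secant

d² = (4·3 + 3·3 − (−11))²/25 = 1024/25; r² = 72.
Since d² < r², the line cuts the circle twice.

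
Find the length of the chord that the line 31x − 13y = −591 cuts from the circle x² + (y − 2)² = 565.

The distance from (0, 2) to the line is 565/√1130, and r² = 565.
Half the chord is √(r² − d²) = √(565/2), so the full chord is √1130.

√1130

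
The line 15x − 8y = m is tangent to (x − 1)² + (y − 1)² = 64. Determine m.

The line touches the circle iff its distance from (1, 1) is 8:
|15·1 − 8·1 − m| / √289 = 8
|m − (7)| = 8·17, so m = 143 or m = −129.

m = −129 or m = 143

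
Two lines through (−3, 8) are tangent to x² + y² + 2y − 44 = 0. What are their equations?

x + 2y = 13 and 2x − y = −14

Write the tangent as mx − y + (8 − m·(−3)) = 0 and set its distance from the centre to 3√5:
[m·(3) − (−9)]² = 45(m² + 1)
2m² − 3m − 2 = 0, so m = −1/2 or m = 2.
Through (−3, 8) these give x + 2y = 13 and 2x − y = −14.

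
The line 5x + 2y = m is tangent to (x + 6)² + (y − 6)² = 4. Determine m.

m = −18 ± 2√29

Tangency holds when the distance from the centre (−6, 6) to the line equals the radius 2:
|5·(−6) + 2·6 − m| / √29 = 2
|m − (−18)| = 2√29.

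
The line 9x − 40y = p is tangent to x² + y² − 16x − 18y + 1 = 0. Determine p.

p = −780 or p = 204

Tangency holds when the distance from the centre (8, 9) to the line equals the radius 12:
|9·8 − 40·9 − p| / √1681 = 12
|p − (−288)| = 12·41, so p = 204 or p = −780.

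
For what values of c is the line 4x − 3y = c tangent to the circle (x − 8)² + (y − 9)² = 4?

The line touches the circle iff its distance from (8, 9) is 2:
|4·8 − 3·9 − c| / √25 = 2
|c − (5)| = 2·5, so c = 15 or c = −5.

c = −5 or c = 15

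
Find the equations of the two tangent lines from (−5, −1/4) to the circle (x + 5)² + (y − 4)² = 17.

x − 4y = −4 and x + 4y = −6

Let a tangent through (−5, −1/4) have slope m. Its distance from (−5, 4) must equal √17:
[m·(0) − (17/4)]² = 17(m² + 1)
16m² − 1 = 0, so m = 1/4 or m = −1/4.
Through (−5, −1/4) these give x − 4y = −4 and x + 4y = −6.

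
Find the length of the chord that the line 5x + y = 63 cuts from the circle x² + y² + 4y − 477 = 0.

7√26

Substitute y = −5x + 63:
26x² − 650x + 3744 = 0  ⟹  x² − 25x + 144 = 0
x = 16 or x = 9, giving (16, −17) and (9, 18).
|(16, −17) − (9, 18)| = √((7)² + (−35)²) = 7√26.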